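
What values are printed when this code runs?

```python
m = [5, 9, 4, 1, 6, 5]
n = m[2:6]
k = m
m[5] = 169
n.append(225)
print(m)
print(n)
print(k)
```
[5, 9, 4, 1, 6, 169]
[4, 1, 6, 5, 225]
[5, 9, 4, 1, 6, 169]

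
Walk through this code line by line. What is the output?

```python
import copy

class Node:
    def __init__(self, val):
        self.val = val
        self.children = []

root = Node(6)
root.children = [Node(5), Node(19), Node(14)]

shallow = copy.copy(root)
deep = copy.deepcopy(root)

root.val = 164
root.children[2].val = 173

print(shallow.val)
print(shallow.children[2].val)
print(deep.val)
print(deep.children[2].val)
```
6
173
6
14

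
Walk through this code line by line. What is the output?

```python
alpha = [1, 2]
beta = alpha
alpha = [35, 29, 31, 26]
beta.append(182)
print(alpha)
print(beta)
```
[35, 29, 31, 26]
[1, 2, 182]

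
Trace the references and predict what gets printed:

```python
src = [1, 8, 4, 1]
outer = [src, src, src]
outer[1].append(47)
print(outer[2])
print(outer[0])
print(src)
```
[1, 8, 4, 1, 47]
[1, 8, 4, 1, 47]
[1, 8, 4, 1, 47]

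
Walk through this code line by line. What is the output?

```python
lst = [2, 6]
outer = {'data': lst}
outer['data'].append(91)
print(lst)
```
[2, 6, 91]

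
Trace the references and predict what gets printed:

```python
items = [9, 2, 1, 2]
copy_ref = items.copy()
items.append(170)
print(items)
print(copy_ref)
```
[9, 2, 1, 2, 170]
[9, 2, 1, 2]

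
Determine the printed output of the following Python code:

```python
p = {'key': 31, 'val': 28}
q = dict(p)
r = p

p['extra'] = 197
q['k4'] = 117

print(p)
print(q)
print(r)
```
{'key': 31, 'val': 28, 'extra': 197}
{'key': 31, 'val': 28, 'k4': 117}
{'key': 31, 'val': 28, 'extra': 197}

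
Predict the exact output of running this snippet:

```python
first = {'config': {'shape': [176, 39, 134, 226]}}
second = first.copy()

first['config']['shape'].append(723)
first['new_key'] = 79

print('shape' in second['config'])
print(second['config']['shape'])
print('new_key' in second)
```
True
[176, 39, 134, 226, 723]
False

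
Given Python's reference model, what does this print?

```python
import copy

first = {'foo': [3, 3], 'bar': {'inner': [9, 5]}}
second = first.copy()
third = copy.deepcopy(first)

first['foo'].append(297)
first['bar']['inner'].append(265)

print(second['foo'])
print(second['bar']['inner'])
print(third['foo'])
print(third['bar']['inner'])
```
[3, 3, 297]
[9, 5, 265]
[3, 3]
[9, 5]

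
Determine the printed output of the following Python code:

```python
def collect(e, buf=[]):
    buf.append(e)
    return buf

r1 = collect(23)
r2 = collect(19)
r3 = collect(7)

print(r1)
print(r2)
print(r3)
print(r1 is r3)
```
[23, 19, 7]
[23, 19, 7]
[23, 19, 7]
True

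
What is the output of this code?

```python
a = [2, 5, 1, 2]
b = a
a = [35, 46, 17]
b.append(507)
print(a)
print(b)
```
[35, 46, 17]
[2, 5, 1, 2, 507]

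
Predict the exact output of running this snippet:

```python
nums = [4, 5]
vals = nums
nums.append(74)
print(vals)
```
[4, 5, 74]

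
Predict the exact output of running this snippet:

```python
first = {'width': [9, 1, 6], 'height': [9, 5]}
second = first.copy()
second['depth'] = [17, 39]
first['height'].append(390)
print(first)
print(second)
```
{'width': [9, 1, 6], 'height': [9, 5, 390]}
{'width': [9, 1, 6], 'height': [9, 5, 390], 'depth': [17, 39]}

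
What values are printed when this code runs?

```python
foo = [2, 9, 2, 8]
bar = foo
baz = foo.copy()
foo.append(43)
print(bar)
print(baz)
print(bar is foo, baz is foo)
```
[2, 9, 2, 8, 43]
[2, 9, 2, 8]
True False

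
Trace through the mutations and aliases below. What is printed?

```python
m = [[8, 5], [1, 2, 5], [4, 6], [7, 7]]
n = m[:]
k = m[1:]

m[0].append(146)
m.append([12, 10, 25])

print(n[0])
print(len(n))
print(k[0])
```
[8, 5, 146]
4
[1, 2, 5]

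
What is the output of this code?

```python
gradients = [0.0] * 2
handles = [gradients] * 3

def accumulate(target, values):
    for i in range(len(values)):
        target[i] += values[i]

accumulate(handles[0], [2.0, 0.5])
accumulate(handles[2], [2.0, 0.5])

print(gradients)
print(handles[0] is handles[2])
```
[4.0, 1.0]
True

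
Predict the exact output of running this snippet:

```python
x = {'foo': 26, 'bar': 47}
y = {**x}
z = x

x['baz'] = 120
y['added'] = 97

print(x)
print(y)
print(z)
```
{'foo': 26, 'bar': 47, 'baz': 120}
{'foo': 26, 'bar': 47, 'added': 97}
{'foo': 26, 'bar': 47, 'baz': 120}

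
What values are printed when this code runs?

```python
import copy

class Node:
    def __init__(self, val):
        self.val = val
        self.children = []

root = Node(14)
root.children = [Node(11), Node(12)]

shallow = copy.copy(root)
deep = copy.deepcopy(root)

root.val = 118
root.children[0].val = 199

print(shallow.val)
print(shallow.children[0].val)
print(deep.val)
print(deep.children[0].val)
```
14
199
14
11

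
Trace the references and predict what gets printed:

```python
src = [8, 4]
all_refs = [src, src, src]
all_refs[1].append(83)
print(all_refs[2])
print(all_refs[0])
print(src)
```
[8, 4, 83]
[8, 4, 83]
[8, 4, 83]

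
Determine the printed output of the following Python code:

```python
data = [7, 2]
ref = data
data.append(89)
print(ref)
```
[7, 2, 89]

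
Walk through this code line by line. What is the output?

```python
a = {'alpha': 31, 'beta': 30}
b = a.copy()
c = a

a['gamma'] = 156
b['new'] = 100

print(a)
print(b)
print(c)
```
{'alpha': 31, 'beta': 30, 'gamma': 156}
{'alpha': 31, 'beta': 30, 'new': 100}
{'alpha': 31, 'beta': 30, 'gamma': 156}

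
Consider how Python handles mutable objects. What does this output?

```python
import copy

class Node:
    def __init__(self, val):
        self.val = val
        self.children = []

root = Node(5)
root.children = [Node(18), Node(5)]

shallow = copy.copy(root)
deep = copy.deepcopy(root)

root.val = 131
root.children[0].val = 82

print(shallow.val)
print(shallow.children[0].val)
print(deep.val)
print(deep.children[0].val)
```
5
82
5
18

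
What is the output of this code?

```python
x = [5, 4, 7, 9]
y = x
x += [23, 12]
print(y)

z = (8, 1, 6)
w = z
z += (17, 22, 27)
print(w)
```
[5, 4, 7, 9, 23, 12]
(8, 1, 6)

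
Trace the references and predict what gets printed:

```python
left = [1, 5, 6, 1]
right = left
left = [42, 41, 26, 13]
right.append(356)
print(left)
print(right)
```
[42, 41, 26, 13]
[1, 5, 6, 1, 356]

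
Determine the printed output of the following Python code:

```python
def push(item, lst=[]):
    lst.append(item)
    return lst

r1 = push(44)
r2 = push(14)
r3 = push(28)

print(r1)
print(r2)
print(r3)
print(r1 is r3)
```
[44, 14, 28]
[44, 14, 28]
[44, 14, 28]
True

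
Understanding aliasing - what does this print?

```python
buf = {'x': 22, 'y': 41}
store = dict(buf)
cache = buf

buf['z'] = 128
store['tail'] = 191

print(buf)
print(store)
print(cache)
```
{'x': 22, 'y': 41, 'z': 128}
{'x': 22, 'y': 41, 'tail': 191}
{'x': 22, 'y': 41, 'z': 128}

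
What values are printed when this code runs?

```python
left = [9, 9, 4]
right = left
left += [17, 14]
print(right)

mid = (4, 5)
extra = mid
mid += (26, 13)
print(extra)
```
[9, 9, 4, 17, 14]
(4, 5)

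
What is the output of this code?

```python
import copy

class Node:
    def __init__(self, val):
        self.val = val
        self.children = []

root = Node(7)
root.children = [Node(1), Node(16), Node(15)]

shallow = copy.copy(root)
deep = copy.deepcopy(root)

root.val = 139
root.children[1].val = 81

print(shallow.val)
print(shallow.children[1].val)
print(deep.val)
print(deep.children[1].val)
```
7
81
7
16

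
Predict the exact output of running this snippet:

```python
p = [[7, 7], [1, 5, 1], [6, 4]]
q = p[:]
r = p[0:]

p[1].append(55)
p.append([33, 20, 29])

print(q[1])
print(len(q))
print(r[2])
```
[1, 5, 1, 55]
3
[6, 4]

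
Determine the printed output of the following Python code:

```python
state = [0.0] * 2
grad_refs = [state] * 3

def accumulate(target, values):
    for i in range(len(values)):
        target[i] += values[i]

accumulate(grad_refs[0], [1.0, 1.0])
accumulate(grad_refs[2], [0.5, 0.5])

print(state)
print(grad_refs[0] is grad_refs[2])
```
[1.5, 1.5]
True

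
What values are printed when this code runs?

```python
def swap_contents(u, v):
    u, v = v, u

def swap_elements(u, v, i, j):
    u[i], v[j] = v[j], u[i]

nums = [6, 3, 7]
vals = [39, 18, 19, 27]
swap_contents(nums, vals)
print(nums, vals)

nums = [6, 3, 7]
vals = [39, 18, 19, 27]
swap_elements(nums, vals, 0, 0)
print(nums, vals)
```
[6, 3, 7] [39, 18, 19, 27]
[39, 3, 7] [6, 18, 19, 27]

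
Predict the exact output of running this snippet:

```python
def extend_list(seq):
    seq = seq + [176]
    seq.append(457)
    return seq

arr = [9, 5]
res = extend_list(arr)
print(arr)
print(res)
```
[9, 5]
[9, 5, 176, 457]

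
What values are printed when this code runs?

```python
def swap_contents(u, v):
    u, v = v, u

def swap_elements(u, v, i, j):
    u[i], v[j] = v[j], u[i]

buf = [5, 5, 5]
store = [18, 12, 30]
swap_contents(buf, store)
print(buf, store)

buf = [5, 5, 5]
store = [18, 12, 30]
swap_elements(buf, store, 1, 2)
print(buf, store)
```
[5, 5, 5] [18, 12, 30]
[5, 30, 5] [18, 12, 5]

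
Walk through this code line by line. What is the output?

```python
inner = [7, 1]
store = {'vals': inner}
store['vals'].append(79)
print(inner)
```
[7, 1, 79]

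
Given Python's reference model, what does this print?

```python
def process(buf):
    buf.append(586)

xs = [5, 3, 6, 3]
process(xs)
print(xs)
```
[5, 3, 6, 3, 586]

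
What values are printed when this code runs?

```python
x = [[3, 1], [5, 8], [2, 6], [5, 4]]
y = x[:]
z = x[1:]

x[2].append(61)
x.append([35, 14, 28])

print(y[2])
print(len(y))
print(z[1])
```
[2, 6, 61]
4
[2, 6, 61]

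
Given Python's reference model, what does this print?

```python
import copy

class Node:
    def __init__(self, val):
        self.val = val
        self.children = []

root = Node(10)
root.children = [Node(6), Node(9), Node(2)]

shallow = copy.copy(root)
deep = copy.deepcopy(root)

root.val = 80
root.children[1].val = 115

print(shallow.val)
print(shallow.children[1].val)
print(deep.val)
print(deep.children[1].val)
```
10
115
10
9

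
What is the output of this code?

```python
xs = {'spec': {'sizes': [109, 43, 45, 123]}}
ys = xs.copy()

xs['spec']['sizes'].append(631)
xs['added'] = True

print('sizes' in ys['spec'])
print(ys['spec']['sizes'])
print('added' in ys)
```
True
[109, 43, 45, 123, 631]
False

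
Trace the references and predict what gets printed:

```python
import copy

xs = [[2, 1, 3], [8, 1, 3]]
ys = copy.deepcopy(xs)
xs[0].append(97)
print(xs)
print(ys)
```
[[2, 1, 3, 97], [8, 1, 3]]
[[2, 1, 3], [8, 1, 3]]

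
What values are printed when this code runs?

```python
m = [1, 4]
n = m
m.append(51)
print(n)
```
[1, 4, 51]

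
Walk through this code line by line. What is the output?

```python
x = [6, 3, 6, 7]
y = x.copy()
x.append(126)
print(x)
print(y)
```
[6, 3, 6, 7, 126]
[6, 3, 6, 7]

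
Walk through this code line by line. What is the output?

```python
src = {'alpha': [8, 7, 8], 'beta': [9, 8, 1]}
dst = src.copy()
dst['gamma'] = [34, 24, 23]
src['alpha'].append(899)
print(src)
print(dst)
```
{'alpha': [8, 7, 8, 899], 'beta': [9, 8, 1]}
{'alpha': [8, 7, 8, 899], 'beta': [9, 8, 1], 'gamma': [34, 24, 23]}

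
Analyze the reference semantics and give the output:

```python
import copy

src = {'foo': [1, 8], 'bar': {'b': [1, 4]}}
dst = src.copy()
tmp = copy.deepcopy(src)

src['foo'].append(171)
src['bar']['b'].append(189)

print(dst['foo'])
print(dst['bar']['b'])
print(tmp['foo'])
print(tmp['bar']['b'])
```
[1, 8, 171]
[1, 4, 189]
[1, 8]
[1, 4]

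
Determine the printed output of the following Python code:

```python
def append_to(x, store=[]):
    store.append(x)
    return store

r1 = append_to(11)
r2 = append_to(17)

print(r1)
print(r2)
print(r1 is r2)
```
[11, 17]
[11, 17]
True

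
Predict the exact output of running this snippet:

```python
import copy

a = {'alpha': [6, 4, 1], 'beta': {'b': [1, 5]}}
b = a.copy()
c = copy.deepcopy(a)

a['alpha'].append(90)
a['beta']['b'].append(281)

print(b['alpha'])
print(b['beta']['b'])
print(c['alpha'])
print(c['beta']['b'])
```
[6, 4, 1, 90]
[1, 5, 281]
[6, 4, 1]
[1, 5]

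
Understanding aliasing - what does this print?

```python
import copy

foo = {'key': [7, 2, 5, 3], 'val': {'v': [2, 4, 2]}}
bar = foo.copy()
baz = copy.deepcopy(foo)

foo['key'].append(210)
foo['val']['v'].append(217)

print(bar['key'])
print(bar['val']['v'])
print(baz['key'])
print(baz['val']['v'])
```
[7, 2, 5, 3, 210]
[2, 4, 2, 217]
[7, 2, 5, 3]
[2, 4, 2]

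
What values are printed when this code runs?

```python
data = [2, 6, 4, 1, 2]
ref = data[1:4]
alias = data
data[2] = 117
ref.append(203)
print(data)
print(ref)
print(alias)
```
[2, 6, 117, 1, 2]
[6, 4, 1, 203]
[2, 6, 117, 1, 2]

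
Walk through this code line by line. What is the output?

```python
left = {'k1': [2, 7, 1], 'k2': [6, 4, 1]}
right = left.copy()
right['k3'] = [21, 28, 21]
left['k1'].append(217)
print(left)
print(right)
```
{'k1': [2, 7, 1, 217], 'k2': [6, 4, 1]}
{'k1': [2, 7, 1, 217], 'k2': [6, 4, 1], 'k3': [21, 28, 21]}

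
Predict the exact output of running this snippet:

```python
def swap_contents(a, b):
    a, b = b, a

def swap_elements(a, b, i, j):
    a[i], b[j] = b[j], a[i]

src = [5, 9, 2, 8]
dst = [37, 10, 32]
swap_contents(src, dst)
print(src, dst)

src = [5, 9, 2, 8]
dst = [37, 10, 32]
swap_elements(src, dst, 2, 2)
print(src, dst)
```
[5, 9, 2, 8] [37, 10, 32]
[5, 9, 32, 8] [37, 10, 2]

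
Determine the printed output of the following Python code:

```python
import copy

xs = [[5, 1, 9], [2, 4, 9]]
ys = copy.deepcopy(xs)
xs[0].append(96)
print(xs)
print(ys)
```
[[5, 1, 9, 96], [2, 4, 9]]
[[5, 1, 9], [2, 4, 9]]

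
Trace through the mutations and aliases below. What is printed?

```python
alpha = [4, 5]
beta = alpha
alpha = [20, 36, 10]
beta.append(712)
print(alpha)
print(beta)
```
[20, 36, 10]
[4, 5, 712]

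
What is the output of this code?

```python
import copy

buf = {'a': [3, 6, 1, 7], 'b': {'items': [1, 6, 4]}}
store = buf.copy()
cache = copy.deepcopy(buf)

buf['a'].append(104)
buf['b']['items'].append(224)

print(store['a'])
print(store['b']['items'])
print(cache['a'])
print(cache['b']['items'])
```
[3, 6, 1, 7, 104]
[1, 6, 4, 224]
[3, 6, 1, 7]
[1, 6, 4]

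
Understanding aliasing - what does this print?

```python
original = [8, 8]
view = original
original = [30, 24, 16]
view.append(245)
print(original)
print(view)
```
[30, 24, 16]
[8, 8, 245]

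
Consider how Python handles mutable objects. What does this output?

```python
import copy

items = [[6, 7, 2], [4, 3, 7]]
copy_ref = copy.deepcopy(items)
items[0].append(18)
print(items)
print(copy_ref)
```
[[6, 7, 2, 18], [4, 3, 7]]
[[6, 7, 2], [4, 3, 7]]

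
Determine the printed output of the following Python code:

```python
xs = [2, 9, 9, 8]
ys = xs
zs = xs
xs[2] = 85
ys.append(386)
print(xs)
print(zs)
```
[2, 9, 85, 8, 386]
[2, 9, 85, 8, 386]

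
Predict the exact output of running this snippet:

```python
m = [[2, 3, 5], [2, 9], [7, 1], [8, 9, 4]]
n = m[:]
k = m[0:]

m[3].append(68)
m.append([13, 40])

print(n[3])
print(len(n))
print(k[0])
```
[8, 9, 4, 68]
4
[2, 3, 5]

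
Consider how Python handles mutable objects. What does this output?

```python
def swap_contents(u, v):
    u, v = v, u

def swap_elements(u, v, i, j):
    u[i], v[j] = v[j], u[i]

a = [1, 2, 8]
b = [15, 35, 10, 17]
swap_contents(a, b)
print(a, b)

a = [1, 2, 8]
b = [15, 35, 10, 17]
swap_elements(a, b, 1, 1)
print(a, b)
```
[1, 2, 8] [15, 35, 10, 17]
[1, 35, 8] [15, 2, 10, 17]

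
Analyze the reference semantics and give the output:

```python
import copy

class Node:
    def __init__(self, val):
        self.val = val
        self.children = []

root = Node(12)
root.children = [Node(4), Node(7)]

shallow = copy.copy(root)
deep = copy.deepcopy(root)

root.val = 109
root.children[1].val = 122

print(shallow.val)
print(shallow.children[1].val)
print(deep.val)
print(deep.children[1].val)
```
12
122
12
7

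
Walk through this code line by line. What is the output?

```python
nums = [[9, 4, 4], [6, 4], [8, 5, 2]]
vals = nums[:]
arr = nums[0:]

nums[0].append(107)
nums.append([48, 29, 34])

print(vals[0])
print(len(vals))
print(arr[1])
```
[9, 4, 4, 107]
3
[6, 4]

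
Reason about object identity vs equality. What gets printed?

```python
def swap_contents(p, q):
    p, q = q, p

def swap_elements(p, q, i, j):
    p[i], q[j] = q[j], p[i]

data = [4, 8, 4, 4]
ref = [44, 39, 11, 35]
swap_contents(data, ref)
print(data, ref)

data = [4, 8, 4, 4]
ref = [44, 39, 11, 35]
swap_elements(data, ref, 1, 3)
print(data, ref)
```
[4, 8, 4, 4] [44, 39, 11, 35]
[4, 35, 4, 4] [44, 39, 11, 8]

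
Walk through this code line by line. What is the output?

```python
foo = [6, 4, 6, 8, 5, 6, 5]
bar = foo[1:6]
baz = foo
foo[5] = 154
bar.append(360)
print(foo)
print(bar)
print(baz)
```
[6, 4, 6, 8, 5, 154, 5]
[4, 6, 8, 5, 6, 360]
[6, 4, 6, 8, 5, 154, 5]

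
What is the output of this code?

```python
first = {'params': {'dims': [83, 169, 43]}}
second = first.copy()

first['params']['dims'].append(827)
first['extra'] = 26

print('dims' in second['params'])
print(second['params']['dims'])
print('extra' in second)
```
True
[83, 169, 43, 827]
False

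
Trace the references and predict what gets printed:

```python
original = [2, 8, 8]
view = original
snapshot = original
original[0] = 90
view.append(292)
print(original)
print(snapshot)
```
[90, 8, 8, 292]
[90, 8, 8, 292]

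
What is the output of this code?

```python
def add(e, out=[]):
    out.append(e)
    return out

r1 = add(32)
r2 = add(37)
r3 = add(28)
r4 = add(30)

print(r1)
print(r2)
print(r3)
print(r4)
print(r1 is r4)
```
[32, 37, 28, 30]
[32, 37, 28, 30]
[32, 37, 28, 30]
[32, 37, 28, 30]
True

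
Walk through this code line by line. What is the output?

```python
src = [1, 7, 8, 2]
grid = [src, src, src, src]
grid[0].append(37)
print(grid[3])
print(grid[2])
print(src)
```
[1, 7, 8, 2, 37]
[1, 7, 8, 2, 37]
[1, 7, 8, 2, 37]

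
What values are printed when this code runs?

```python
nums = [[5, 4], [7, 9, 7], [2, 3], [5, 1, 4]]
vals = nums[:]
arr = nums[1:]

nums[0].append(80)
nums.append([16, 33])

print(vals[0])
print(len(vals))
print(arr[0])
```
[5, 4, 80]
4
[7, 9, 7]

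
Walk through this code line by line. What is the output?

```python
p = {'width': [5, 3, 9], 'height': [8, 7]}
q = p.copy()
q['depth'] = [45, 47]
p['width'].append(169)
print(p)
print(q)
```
{'width': [5, 3, 9, 169], 'height': [8, 7]}
{'width': [5, 3, 9, 169], 'height': [8, 7], 'depth': [45, 47]}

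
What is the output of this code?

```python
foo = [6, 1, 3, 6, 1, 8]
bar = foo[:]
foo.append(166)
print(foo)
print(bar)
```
[6, 1, 3, 6, 1, 8, 166]
[6, 1, 3, 6, 1, 8]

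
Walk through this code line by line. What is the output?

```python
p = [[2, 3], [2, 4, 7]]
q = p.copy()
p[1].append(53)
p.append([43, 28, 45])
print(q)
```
[[2, 3], [2, 4, 7, 53]]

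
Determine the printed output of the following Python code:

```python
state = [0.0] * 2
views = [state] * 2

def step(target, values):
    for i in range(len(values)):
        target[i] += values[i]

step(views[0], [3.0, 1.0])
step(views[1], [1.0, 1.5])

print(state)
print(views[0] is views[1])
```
[4.0, 2.5]
True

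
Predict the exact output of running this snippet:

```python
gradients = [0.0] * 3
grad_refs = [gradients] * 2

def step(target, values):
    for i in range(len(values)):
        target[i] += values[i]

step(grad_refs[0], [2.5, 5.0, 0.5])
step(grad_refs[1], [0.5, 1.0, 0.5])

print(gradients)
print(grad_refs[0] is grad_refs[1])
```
[3.0, 6.0, 1.0]
True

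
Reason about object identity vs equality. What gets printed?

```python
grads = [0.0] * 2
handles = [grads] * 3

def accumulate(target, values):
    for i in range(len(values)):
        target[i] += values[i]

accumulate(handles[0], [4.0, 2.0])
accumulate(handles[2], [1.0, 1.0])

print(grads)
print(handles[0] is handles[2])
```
[5.0, 3.0]
True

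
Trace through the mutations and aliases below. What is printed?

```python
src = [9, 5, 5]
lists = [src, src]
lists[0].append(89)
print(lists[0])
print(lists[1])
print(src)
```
[9, 5, 5, 89]
[9, 5, 5, 89]
[9, 5, 5, 89]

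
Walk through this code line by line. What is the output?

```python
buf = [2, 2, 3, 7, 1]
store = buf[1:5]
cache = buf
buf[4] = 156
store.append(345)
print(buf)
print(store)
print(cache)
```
[2, 2, 3, 7, 156]
[2, 3, 7, 1, 345]
[2, 2, 3, 7, 156]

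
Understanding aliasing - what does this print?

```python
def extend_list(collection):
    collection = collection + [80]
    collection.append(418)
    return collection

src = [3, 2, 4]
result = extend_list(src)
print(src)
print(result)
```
[3, 2, 4]
[3, 2, 4, 80, 418]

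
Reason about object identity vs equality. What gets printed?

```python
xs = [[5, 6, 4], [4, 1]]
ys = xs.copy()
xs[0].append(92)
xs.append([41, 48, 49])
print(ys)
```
[[5, 6, 4, 92], [4, 1]]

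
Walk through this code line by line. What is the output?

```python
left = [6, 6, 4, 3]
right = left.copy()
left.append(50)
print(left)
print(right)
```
[6, 6, 4, 3, 50]
[6, 6, 4, 3]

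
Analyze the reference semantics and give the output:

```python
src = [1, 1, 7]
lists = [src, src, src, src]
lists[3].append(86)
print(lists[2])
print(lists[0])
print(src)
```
[1, 1, 7, 86]
[1, 1, 7, 86]
[1, 1, 7, 86]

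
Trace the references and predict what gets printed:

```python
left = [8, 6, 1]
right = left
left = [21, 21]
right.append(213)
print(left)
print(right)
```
[21, 21]
[8, 6, 1, 213]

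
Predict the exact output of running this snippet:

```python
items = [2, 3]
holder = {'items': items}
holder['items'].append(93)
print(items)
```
[2, 3, 93]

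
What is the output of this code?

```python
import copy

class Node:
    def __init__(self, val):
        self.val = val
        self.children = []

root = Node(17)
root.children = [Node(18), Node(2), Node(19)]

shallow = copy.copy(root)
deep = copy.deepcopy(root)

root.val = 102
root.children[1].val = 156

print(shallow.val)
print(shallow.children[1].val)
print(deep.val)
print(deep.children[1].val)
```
17
156
17
2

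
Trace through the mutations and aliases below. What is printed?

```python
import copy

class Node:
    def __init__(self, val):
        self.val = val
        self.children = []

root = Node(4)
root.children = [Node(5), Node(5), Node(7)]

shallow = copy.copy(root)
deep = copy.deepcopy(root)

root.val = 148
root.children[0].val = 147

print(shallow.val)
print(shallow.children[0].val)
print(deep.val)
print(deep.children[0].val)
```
4
147
4
5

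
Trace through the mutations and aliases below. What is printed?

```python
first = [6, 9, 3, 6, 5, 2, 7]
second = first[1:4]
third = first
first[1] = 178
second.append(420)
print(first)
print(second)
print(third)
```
[6, 178, 3, 6, 5, 2, 7]
[9, 3, 6, 420]
[6, 178, 3, 6, 5, 2, 7]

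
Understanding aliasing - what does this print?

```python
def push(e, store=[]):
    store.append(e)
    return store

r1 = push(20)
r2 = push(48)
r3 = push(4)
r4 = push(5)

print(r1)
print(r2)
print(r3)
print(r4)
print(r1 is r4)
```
[20, 48, 4, 5]
[20, 48, 4, 5]
[20, 48, 4, 5]
[20, 48, 4, 5]
True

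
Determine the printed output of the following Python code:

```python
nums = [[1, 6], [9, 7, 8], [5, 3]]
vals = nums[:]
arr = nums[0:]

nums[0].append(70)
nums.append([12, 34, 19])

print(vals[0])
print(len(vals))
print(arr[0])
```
[1, 6, 70]
3
[1, 6, 70]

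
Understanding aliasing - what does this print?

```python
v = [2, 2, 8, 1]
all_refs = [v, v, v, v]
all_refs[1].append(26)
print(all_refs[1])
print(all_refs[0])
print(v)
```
[2, 2, 8, 1, 26]
[2, 2, 8, 1, 26]
[2, 2, 8, 1, 26]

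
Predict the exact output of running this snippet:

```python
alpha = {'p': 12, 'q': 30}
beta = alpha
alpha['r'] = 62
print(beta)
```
{'p': 12, 'q': 30, 'r': 62}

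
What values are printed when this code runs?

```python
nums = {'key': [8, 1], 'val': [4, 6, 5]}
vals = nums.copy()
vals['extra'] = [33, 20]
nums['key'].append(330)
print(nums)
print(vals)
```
{'key': [8, 1, 330], 'val': [4, 6, 5]}
{'key': [8, 1, 330], 'val': [4, 6, 5], 'extra': [33, 20]}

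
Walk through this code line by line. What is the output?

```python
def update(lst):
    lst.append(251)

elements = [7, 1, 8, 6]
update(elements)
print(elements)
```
[7, 1, 8, 6, 251]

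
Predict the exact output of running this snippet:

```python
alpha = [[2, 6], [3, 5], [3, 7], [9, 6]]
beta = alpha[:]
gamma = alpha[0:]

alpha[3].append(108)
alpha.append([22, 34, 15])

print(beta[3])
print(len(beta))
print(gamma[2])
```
[9, 6, 108]
4
[3, 7]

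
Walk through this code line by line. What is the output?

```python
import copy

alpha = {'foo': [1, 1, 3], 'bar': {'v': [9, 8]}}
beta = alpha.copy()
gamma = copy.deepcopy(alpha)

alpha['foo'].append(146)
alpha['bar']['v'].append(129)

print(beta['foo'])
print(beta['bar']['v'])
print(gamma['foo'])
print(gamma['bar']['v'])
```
[1, 1, 3, 146]
[9, 8, 129]
[1, 1, 3]
[9, 8]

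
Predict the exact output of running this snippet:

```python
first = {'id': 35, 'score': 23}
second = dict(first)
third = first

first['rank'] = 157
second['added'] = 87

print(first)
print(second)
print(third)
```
{'id': 35, 'score': 23, 'rank': 157}
{'id': 35, 'score': 23, 'added': 87}
{'id': 35, 'score': 23, 'rank': 157}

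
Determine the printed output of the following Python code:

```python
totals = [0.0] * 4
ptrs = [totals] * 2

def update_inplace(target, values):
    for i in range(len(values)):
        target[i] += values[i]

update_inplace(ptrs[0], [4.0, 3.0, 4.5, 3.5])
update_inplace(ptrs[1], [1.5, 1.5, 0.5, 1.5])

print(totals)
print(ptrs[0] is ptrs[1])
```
[5.5, 4.5, 5.0, 5.0]
True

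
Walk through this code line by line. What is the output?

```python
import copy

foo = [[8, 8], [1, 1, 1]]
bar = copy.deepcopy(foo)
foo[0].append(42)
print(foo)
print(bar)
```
[[8, 8, 42], [1, 1, 1]]
[[8, 8], [1, 1, 1]]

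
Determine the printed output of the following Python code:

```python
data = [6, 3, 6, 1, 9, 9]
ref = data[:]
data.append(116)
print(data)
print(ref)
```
[6, 3, 6, 1, 9, 9, 116]
[6, 3, 6, 1, 9, 9]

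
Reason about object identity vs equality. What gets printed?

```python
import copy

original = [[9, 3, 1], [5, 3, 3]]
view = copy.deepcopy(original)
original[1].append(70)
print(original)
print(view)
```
[[9, 3, 1], [5, 3, 3, 70]]
[[9, 3, 1], [5, 3, 3]]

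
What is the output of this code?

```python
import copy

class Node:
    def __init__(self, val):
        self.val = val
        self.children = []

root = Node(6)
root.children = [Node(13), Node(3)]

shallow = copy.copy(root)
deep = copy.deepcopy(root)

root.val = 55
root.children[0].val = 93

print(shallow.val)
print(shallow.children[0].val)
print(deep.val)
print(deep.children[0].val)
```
6
93
6
13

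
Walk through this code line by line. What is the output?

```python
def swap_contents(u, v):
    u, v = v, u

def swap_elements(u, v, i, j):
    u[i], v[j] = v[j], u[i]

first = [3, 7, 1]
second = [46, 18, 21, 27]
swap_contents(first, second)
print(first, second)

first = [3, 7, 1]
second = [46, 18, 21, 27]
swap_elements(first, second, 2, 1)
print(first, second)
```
[3, 7, 1] [46, 18, 21, 27]
[3, 7, 18] [46, 1, 21, 27]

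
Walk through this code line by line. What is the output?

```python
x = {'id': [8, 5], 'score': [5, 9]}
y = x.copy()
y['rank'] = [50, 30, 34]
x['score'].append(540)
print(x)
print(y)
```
{'id': [8, 5], 'score': [5, 9, 540]}
{'id': [8, 5], 'score': [5, 9, 540], 'rank': [50, 30, 34]}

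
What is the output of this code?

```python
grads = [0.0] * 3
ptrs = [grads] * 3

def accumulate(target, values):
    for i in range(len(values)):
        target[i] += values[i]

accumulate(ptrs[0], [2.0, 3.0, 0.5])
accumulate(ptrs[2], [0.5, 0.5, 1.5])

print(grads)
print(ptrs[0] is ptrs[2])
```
[2.5, 3.5, 2.0]
True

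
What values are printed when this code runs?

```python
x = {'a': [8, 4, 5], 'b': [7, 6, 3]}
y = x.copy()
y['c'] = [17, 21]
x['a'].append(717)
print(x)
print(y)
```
{'a': [8, 4, 5, 717], 'b': [7, 6, 3]}
{'a': [8, 4, 5, 717], 'b': [7, 6, 3], 'c': [17, 21]}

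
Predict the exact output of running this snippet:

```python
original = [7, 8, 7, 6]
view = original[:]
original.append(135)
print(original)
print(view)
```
[7, 8, 7, 6, 135]
[7, 8, 7, 6]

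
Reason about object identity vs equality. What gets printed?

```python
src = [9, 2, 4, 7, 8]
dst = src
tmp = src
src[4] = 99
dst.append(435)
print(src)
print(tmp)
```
[9, 2, 4, 7, 99, 435]
[9, 2, 4, 7, 99, 435]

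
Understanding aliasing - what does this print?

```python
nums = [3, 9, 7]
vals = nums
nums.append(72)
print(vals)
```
[3, 9, 7, 72]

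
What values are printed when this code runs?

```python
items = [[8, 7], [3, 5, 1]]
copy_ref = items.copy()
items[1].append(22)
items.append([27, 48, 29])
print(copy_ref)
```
[[8, 7], [3, 5, 1, 22]]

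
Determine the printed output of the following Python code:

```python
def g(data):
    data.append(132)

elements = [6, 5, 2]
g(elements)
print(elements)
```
[6, 5, 2, 132]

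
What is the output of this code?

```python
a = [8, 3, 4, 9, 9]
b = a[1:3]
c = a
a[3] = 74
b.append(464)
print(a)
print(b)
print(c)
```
[8, 3, 4, 74, 9]
[3, 4, 464]
[8, 3, 4, 74, 9]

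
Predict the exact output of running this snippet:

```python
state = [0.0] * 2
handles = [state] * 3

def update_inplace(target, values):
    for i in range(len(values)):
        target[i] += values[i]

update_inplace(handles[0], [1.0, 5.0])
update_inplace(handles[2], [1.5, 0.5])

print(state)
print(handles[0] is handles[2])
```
[2.5, 5.5]
True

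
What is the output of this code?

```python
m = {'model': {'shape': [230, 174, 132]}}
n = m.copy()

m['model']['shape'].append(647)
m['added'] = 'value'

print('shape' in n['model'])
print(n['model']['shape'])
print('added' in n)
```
True
[230, 174, 132, 647]
False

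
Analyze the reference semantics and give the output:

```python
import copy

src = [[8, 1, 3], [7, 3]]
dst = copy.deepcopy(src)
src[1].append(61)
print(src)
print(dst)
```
[[8, 1, 3], [7, 3, 61]]
[[8, 1, 3], [7, 3]]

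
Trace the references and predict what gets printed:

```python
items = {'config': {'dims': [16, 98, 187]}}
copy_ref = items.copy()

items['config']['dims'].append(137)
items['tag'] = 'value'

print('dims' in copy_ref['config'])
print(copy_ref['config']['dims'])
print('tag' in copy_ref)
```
True
[16, 98, 187, 137]
False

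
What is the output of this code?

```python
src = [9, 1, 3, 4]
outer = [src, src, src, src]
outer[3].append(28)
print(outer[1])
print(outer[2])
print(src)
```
[9, 1, 3, 4, 28]
[9, 1, 3, 4, 28]
[9, 1, 3, 4, 28]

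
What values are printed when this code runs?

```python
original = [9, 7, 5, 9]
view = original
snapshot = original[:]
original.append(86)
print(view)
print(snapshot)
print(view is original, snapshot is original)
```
[9, 7, 5, 9, 86]
[9, 7, 5, 9]
True False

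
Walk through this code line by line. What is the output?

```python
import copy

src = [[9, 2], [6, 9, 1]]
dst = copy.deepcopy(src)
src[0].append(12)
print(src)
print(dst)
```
[[9, 2, 12], [6, 9, 1]]
[[9, 2], [6, 9, 1]]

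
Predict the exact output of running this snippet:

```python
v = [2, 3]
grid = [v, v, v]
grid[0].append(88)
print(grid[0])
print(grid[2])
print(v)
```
[2, 3, 88]
[2, 3, 88]
[2, 3, 88]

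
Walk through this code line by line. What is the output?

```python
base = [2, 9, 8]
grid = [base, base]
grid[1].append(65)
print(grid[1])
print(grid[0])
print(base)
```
[2, 9, 8, 65]
[2, 9, 8, 65]
[2, 9, 8, 65]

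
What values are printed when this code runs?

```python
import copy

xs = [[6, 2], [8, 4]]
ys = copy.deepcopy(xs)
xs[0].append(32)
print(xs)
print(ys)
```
[[6, 2, 32], [8, 4]]
[[6, 2], [8, 4]]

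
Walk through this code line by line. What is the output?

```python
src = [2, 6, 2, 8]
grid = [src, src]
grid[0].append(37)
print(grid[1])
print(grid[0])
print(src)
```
[2, 6, 2, 8, 37]
[2, 6, 2, 8, 37]
[2, 6, 2, 8, 37]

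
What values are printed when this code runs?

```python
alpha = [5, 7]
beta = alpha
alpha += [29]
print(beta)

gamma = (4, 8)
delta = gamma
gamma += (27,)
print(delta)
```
[5, 7, 29]
(4, 8)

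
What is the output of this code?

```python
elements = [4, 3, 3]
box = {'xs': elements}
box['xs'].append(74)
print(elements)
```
[4, 3, 3, 74]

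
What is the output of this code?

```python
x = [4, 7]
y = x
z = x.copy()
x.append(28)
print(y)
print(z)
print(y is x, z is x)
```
[4, 7, 28]
[4, 7]
True False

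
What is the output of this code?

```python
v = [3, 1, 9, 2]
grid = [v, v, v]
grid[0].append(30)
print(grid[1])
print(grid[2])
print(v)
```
[3, 1, 9, 2, 30]
[3, 1, 9, 2, 30]
[3, 1, 9, 2, 30]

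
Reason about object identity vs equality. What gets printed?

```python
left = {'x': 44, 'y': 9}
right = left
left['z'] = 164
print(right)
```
{'x': 44, 'y': 9, 'z': 164}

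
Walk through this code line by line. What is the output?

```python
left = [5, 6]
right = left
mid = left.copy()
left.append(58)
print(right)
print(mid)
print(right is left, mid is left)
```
[5, 6, 58]
[5, 6]
True False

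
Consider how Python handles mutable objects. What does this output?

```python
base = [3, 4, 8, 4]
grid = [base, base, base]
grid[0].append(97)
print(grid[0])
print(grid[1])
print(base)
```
[3, 4, 8, 4, 97]
[3, 4, 8, 4, 97]
[3, 4, 8, 4, 97]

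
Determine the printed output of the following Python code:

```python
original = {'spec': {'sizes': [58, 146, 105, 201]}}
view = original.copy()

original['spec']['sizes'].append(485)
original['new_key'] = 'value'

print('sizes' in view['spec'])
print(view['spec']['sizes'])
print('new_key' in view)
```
True
[58, 146, 105, 201, 485]
False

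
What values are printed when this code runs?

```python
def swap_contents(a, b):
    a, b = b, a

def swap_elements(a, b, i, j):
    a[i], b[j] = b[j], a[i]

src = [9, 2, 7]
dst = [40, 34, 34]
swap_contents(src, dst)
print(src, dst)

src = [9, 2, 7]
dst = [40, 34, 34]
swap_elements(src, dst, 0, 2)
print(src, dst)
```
[9, 2, 7] [40, 34, 34]
[34, 2, 7] [40, 34, 9]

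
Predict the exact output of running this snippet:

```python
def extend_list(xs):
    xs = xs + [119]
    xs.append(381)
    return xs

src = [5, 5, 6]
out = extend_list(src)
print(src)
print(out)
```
[5, 5, 6]
[5, 5, 6, 119, 381]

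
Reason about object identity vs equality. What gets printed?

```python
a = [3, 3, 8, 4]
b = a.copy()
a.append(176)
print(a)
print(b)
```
[3, 3, 8, 4, 176]
[3, 3, 8, 4]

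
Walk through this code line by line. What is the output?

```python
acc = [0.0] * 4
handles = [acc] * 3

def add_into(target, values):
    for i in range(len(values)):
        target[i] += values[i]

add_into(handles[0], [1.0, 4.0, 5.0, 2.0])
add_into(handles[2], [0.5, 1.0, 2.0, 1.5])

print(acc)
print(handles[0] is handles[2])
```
[1.5, 5.0, 7.0, 3.5]
True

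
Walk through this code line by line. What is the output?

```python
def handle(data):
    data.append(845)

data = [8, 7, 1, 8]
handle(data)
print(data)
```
[8, 7, 1, 8, 845]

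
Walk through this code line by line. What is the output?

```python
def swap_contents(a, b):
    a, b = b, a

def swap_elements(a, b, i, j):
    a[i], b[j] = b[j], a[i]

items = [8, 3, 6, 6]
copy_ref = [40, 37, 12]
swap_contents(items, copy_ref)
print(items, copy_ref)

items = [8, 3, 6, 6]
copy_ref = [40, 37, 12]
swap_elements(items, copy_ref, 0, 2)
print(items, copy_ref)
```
[8, 3, 6, 6] [40, 37, 12]
[12, 3, 6, 6] [40, 37, 8]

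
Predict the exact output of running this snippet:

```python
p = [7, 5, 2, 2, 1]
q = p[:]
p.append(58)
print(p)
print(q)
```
[7, 5, 2, 2, 1, 58]
[7, 5, 2, 2, 1]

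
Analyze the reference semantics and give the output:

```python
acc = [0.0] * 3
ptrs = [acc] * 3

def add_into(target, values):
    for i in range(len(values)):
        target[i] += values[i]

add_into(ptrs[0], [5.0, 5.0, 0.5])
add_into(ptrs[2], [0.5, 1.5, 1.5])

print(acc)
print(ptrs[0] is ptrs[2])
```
[5.5, 6.5, 2.0]
True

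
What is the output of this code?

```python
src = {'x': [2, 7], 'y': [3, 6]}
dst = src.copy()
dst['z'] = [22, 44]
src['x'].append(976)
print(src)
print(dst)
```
{'x': [2, 7, 976], 'y': [3, 6]}
{'x': [2, 7, 976], 'y': [3, 6], 'z': [22, 44]}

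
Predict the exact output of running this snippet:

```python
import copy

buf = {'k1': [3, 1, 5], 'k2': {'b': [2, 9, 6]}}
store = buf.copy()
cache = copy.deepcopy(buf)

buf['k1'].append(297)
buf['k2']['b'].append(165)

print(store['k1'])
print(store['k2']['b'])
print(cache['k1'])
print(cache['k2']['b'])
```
[3, 1, 5, 297]
[2, 9, 6, 165]
[3, 1, 5]
[2, 9, 6]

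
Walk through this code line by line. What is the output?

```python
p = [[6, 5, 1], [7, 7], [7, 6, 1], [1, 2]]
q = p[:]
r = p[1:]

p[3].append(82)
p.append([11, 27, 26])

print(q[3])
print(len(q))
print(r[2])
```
[1, 2, 82]
4
[1, 2, 82]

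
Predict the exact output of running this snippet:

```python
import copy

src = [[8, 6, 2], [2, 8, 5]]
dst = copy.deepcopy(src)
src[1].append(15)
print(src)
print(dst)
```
[[8, 6, 2], [2, 8, 5, 15]]
[[8, 6, 2], [2, 8, 5]]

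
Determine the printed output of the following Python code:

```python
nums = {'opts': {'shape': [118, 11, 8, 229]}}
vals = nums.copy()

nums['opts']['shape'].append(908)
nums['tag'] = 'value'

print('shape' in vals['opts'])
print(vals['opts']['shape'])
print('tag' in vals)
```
True
[118, 11, 8, 229, 908]
False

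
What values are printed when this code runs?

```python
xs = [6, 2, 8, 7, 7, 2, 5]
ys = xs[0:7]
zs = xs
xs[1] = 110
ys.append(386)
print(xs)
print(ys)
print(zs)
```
[6, 110, 8, 7, 7, 2, 5]
[6, 2, 8, 7, 7, 2, 5, 386]
[6, 110, 8, 7, 7, 2, 5]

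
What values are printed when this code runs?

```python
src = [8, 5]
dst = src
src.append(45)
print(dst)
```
[8, 5, 45]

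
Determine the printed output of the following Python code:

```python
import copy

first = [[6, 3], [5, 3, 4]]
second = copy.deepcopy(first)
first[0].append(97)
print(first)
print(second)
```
[[6, 3, 97], [5, 3, 4]]
[[6, 3], [5, 3, 4]]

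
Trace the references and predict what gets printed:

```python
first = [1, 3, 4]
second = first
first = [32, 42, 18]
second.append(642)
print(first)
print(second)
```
[32, 42, 18]
[1, 3, 4, 642]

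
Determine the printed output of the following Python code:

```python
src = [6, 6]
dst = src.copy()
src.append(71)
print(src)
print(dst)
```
[6, 6, 71]
[6, 6]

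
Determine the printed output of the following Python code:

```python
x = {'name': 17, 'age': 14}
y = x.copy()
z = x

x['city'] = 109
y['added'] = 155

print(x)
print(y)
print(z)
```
{'name': 17, 'age': 14, 'city': 109}
{'name': 17, 'age': 14, 'added': 155}
{'name': 17, 'age': 14, 'city': 109}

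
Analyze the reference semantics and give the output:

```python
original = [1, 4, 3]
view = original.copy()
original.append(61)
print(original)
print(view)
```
[1, 4, 3, 61]
[1, 4, 3]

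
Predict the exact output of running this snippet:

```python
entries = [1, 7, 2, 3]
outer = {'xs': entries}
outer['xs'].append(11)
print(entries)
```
[1, 7, 2, 3, 11]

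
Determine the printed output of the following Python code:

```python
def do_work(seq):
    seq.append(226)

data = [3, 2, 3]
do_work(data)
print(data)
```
[3, 2, 3, 226]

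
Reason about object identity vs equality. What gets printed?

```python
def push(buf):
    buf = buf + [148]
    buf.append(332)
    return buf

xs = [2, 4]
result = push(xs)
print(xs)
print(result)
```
[2, 4]
[2, 4, 148, 332]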